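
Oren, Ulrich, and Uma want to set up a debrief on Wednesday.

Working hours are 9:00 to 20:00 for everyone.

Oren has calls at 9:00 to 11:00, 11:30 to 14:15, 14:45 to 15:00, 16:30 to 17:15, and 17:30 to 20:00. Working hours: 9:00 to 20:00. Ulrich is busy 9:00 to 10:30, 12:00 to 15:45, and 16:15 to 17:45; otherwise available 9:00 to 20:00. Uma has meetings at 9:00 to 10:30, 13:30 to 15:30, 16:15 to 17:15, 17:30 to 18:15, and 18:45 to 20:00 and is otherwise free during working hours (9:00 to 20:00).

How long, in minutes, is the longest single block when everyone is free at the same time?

30 minutes

Oren free within 09:00–20:00: 11:00–11:30, 14:15–14:45, 15:00–16:30, 17:15–17:30.
Ulrich free within 09:00–20:00: 10:30–12:00, 15:45–16:15, 17:45–20:00.
Uma free within 09:00–20:00: 10:30–13:30, 15:30–16:15, 17:15–17:30, 18:15–18:45.
Oren ∩ Ulrich: 11:00–11:30, 15:45–16:15.
Oren ∩ Ulrich ∩ Uma: 11:00–11:30, 15:45–16:15.
Common window lengths: 30, 30 min; longest is 30.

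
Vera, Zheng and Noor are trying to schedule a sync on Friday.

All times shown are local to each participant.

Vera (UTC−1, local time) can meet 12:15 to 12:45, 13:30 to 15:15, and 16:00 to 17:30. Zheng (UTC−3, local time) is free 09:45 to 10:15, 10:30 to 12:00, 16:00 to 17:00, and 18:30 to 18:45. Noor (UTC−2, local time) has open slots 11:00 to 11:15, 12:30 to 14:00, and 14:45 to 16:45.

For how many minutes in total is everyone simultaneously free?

Vera → UTC: 13:15–13:45, 14:30–16:15, 17:00–18:30.
Zheng → UTC: 12:45–13:15, 13:30–15:00, 19:00–20:00, 21:30–21:45.
Noor → UTC: 13:00–13:15, 14:30–16:00, 16:45–18:45.
Vera ∩ Zheng: 13:30–13:45, 14:30–15:00.
Vera ∩ Zheng ∩ Noor: 14:30–15:00.
Total common minutes: 30.

30 minutes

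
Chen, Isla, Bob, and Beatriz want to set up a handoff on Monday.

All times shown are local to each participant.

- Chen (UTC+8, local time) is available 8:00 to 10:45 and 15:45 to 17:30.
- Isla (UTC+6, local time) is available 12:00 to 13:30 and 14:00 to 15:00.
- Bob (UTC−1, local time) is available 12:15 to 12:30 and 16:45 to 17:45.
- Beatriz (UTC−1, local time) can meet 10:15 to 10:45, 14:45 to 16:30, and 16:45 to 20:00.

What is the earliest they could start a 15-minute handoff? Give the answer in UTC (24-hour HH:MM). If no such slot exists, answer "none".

none

Chen → UTC: 00:00–02:45, 07:45–09:30.
Isla → UTC: 06:00–07:30, 08:00–09:00.
Bob → UTC: 13:15–13:30, 17:45–18:45.
Beatriz → UTC: 11:15–11:45, 15:45–17:30, 17:45–21:00.
Chen ∩ Isla: 08:00–09:00.
Chen ∩ Isla ∩ Bob: (none).
Chen ∩ Isla ∩ Bob ∩ Beatriz: (none).
Windows ≥ 15 min: (none).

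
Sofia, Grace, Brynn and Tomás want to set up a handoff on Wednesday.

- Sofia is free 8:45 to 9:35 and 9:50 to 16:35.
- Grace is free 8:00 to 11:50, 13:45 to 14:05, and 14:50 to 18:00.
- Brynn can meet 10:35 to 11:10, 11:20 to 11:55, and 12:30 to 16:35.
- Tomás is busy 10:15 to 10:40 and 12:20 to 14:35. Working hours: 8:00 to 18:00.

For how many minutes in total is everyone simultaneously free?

Tomás free within 08:00–18:00: 08:00–10:15, 10:40–12:20, 14:35–18:00.
Sofia ∩ Grace: 08:45–09:35, 09:50–11:50, 13:45–14:05, 14:50–16:35.
Sofia ∩ Grace ∩ Brynn: 10:35–11:10, 11:20–11:50, 13:45–14:05, 14:50–16:35.
Sofia ∩ Grace ∩ Brynn ∩ Tomás: 10:40–11:10, 11:20–11:50, 14:50–16:35.
Total common minutes: 30 + 30 + 105 = 165.

165 minutes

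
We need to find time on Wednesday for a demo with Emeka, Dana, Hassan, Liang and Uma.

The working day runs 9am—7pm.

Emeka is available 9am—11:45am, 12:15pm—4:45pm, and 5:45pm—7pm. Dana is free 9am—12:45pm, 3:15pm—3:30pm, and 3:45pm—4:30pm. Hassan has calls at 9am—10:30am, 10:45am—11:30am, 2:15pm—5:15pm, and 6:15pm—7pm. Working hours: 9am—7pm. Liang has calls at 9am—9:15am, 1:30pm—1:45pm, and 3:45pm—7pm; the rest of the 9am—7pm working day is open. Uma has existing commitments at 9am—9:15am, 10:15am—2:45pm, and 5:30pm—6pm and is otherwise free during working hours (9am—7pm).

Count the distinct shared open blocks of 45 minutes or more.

Hassan free within 09:00–19:00: 10:30–10:45, 11:30–14:15, 17:15–18:15.
Liang free within 09:00–19:00: 09:15–13:30, 13:45–15:45.
Uma free within 09:00–19:00: 09:15–10:15, 14:45–17:30, 18:00–19:00.
Emeka ∩ Dana: 09:00–11:45, 12:15–12:45, 15:15–15:30, 15:45–16:30.
Emeka ∩ Dana ∩ Hassan: 10:30–10:45, 11:30–11:45, 12:15–12:45.
Emeka ∩ Dana ∩ Hassan ∩ Liang: 10:30–10:45, 11:30–11:45, 12:15–12:45.
Emeka ∩ Dana ∩ Hassan ∩ Liang ∩ Uma: (none).
Windows ≥ 45 min: (none).
That's 0 windows.

0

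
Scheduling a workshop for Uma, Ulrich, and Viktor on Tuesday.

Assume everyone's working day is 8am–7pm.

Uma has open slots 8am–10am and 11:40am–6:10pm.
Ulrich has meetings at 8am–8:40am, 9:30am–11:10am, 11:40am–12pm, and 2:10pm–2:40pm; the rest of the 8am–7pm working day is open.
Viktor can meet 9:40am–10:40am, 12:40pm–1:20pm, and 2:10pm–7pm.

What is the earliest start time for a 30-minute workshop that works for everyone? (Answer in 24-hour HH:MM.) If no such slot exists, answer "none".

12:40

Ulrich free within 08:00–19:00: 08:40–09:30, 11:10–11:40, 12:00–14:10, 14:40–19:00.
Uma ∩ Ulrich: 08:40–09:30, 12:00–14:10, 14:40–18:10.
Uma ∩ Ulrich ∩ Viktor: 12:40–13:20, 14:40–18:10.
Windows ≥ 30 min: 12:40–13:20, 14:40–18:10.
Earliest such window starts at 12:40.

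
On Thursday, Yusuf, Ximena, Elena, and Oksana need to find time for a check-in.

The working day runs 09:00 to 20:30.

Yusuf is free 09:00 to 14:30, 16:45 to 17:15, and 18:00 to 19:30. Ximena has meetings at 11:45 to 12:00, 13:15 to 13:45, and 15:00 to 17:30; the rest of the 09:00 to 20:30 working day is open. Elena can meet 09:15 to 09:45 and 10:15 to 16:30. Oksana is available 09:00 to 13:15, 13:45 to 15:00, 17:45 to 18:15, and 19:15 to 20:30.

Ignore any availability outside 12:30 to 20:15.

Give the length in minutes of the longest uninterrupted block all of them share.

45 minutes

Ximena free within 09:00–20:30: 09:00–11:45, 12:00–13:15, 13:45–15:00, 17:30–20:30.
Yusuf ∩ Ximena: 09:00–11:45, 12:00–13:15, 13:45–14:30, 18:00–19:30.
Yusuf ∩ Ximena ∩ Elena: 09:15–09:45, 10:15–11:45, 12:00–13:15, 13:45–14:30.
Yusuf ∩ Ximena ∩ Elena ∩ Oksana: 09:15–09:45, 10:15–11:45, 12:00–13:15, 13:45–14:30.
Restricted to 12:30–20:15: 12:30–13:15, 13:45–14:30.
Common window lengths: 45, 45 min; longest is 45.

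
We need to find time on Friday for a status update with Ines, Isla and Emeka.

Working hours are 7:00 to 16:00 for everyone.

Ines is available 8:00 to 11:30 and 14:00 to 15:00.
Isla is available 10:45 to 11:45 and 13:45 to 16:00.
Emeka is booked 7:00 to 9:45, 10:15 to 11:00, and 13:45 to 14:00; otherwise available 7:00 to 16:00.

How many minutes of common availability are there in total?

Emeka free within 07:00–16:00: 09:45–10:15, 11:00–13:45, 14:00–16:00.
Ines ∩ Isla: 10:45–11:30, 14:00–15:00.
Ines ∩ Isla ∩ Emeka: 11:00–11:30, 14:00–15:00.
Total common minutes: 30 + 60 = 90.

90 minutes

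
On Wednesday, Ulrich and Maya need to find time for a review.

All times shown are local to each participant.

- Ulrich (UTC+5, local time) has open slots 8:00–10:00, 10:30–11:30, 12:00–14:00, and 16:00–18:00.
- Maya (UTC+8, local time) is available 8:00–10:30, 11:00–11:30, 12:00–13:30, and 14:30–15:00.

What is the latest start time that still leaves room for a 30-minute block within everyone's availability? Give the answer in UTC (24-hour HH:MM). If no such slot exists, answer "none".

Ulrich → UTC: 03:00–05:00, 05:30–06:30, 07:00–09:00, 11:00–13:00.
Maya → UTC: 00:00–02:30, 03:00–03:30, 04:00–05:30, 06:30–07:00.
Ulrich ∩ Maya: 03:00–03:30, 04:00–05:00.
Windows ≥ 30 min: 03:00–03:30, 04:00–05:00.
Latest start in the last window 04:00–05:00 is 05:00 − 30 min = 04:30.

04:30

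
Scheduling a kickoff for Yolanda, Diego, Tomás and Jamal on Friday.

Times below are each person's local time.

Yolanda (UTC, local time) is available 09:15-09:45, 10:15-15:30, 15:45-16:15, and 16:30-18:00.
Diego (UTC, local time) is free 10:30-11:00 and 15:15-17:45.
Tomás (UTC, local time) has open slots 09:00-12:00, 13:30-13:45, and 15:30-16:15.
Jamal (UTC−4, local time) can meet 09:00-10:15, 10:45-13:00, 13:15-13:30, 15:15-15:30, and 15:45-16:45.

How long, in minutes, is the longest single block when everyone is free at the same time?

Yolanda → UTC: 09:15–09:45, 10:15–15:30, 15:45–16:15, 16:30–18:00.
Diego → UTC: 10:30–11:00, 15:15–17:45.
Tomás → UTC: 09:00–12:00, 13:30–13:45, 15:30–16:15.
Jamal → UTC: 13:00–14:15, 14:45–17:00, 17:15–17:30, 19:15–19:30, 19:45–20:45.
Yolanda ∩ Diego: 10:30–11:00, 15:15–15:30, 15:45–16:15, 16:30–17:45.
Yolanda ∩ Diego ∩ Tomás: 10:30–11:00, 15:45–16:15.
Yolanda ∩ Diego ∩ Tomás ∩ Jamal: 15:45–16:15.
Single common window of 30 minutes.

30 minutes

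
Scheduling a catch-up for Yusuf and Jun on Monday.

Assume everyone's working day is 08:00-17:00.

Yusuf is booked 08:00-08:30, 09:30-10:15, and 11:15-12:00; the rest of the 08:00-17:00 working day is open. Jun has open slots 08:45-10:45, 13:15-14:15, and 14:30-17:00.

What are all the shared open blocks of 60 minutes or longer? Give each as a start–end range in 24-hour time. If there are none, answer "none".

13:15–14:15, 14:30–17:00

Yusuf free within 08:00–17:00: 08:30–09:30, 10:15–11:15, 12:00–17:00.
Yusuf ∩ Jun: 08:45–09:30, 10:15–10:45, 13:15–14:15, 14:30–17:00.
Windows ≥ 60 min: 13:15–14:15, 14:30–17:00.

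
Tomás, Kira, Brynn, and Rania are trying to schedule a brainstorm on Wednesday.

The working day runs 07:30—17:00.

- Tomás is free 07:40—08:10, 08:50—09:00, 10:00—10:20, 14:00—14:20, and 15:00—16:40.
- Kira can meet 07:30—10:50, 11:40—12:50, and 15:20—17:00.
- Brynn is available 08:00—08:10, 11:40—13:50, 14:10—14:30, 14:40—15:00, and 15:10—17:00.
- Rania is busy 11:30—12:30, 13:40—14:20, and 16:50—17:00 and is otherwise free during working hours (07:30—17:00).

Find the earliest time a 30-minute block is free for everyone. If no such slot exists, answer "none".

Rania free within 07:30–17:00: 07:30–11:30, 12:30–13:40, 14:20–16:50.
Tomás ∩ Kira: 07:40–08:10, 08:50–09:00, 10:00–10:20, 15:20–16:40.
Tomás ∩ Kira ∩ Brynn: 08:00–08:10, 15:20–16:40.
Tomás ∩ Kira ∩ Brynn ∩ Rania: 08:00–08:10, 15:20–16:40.
Windows ≥ 30 min: 15:20–16:40.
Earliest such window starts at 15:20.

15:20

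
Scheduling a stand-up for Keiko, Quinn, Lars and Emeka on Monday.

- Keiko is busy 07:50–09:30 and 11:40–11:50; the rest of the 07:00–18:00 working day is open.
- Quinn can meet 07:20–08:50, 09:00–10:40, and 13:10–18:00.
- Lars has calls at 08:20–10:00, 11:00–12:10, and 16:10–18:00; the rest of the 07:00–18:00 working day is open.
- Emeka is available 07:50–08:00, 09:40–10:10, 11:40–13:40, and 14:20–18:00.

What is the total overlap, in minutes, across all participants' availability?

Keiko free within 07:00–18:00: 07:00–07:50, 09:30–11:40, 11:50–18:00.
Lars free within 07:00–18:00: 07:00–08:20, 10:00–11:00, 12:10–16:10.
Keiko ∩ Quinn: 07:20–07:50, 09:30–10:40, 13:10–18:00.
Keiko ∩ Quinn ∩ Lars: 07:20–07:50, 10:00–10:40, 13:10–16:10.
Keiko ∩ Quinn ∩ Lars ∩ Emeka: 10:00–10:10, 13:10–13:40, 14:20–16:10.
Total common minutes: 10 + 30 + 110 = 150.

150 minutes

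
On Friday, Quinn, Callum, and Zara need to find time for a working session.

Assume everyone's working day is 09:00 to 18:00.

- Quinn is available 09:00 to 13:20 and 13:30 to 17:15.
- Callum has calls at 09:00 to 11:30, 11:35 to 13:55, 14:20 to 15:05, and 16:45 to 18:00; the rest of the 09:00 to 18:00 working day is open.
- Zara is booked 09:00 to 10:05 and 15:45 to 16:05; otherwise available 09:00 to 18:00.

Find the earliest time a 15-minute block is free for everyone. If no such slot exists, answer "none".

13:55

Callum free within 09:00–18:00: 11:30–11:35, 13:55–14:20, 15:05–16:45.
Zara free within 09:00–18:00: 10:05–15:45, 16:05–18:00.
Quinn ∩ Callum: 11:30–11:35, 13:55–14:20, 15:05–16:45.
Quinn ∩ Callum ∩ Zara: 11:30–11:35, 13:55–14:20, 15:05–15:45, 16:05–16:45.
Windows ≥ 15 min: 13:55–14:20, 15:05–15:45, 16:05–16:45.
Earliest such window starts at 13:55.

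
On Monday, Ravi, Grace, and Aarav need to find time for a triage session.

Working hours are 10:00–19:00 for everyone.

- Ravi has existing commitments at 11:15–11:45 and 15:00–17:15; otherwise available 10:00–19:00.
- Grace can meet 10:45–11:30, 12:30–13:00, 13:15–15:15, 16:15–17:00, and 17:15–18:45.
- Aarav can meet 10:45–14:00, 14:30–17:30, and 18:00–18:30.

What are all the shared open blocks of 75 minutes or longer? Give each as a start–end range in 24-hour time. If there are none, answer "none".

none

Ravi free within 10:00–19:00: 10:00–11:15, 11:45–15:00, 17:15–19:00.
Ravi ∩ Grace: 10:45–11:15, 12:30–13:00, 13:15–15:00, 17:15–18:45.
Ravi ∩ Grace ∩ Aarav: 10:45–11:15, 12:30–13:00, 13:15–14:00, 14:30–15:00, 17:15–17:30, 18:00–18:30.
Windows ≥ 75 min: (none).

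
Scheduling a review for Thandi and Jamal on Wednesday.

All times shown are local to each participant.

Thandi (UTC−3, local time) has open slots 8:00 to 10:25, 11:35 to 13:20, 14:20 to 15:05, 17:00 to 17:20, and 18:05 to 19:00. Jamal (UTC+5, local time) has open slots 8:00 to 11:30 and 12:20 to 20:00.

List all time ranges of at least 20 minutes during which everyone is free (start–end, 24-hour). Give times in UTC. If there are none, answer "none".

Thandi → UTC: 11:00–13:25, 14:35–16:20, 17:20–18:05, 20:00–20:20, 21:05–22:00.
Jamal → UTC: 03:00–06:30, 07:20–15:00.
Thandi ∩ Jamal: 11:00–13:25, 14:35–15:00.
Windows ≥ 20 min: 11:00–13:25, 14:35–15:00.

11:00–13:25, 14:35–15:00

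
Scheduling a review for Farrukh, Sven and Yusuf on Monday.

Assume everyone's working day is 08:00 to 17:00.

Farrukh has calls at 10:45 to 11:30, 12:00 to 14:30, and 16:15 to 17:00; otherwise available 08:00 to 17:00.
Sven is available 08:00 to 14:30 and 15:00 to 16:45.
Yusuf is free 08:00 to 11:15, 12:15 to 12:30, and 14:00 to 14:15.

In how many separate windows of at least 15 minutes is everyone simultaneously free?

Farrukh free within 08:00–17:00: 08:00–10:45, 11:30–12:00, 14:30–16:15.
Farrukh ∩ Sven: 08:00–10:45, 11:30–12:00, 15:00–16:15.
Farrukh ∩ Sven ∩ Yusuf: 08:00–10:45.
Windows ≥ 15 min: 08:00–10:45.
That's 1 window.

1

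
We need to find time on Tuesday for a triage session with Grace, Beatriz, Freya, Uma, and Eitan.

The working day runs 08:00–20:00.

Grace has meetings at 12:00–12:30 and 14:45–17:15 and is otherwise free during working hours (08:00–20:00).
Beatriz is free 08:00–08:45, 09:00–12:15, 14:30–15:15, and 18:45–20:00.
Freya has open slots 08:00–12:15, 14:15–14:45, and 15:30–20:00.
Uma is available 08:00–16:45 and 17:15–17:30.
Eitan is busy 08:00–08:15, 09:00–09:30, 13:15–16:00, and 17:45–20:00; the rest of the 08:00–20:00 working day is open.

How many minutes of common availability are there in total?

Grace free within 08:00–20:00: 08:00–12:00, 12:30–14:45, 17:15–20:00.
Eitan free within 08:00–20:00: 08:15–09:00, 09:30–13:15, 16:00–17:45.
Grace ∩ Beatriz: 08:00–08:45, 09:00–12:00, 14:30–14:45, 18:45–20:00.
Grace ∩ Beatriz ∩ Freya: 08:00–08:45, 09:00–12:00, 14:30–14:45, 18:45–20:00.
Grace ∩ Beatriz ∩ Freya ∩ Uma: 08:00–08:45, 09:00–12:00, 14:30–14:45.
Grace ∩ Beatriz ∩ Freya ∩ Uma ∩ Eitan: 08:15–08:45, 09:30–12:00.
Total common minutes: 30 + 150 = 180.

180 minutes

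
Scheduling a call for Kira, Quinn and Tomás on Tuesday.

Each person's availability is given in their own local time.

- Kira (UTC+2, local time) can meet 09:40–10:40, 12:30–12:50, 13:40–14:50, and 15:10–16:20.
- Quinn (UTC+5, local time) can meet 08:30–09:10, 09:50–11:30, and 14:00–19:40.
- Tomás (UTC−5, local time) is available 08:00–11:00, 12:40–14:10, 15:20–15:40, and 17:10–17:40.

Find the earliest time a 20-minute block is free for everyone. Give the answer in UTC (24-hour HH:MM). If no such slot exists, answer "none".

13:10

Kira → UTC: 07:40–08:40, 10:30–10:50, 11:40–12:50, 13:10–14:20.
Quinn → UTC: 03:30–04:10, 04:50–06:30, 09:00–14:40.
Tomás → UTC: 13:00–16:00, 17:40–19:10, 20:20–20:40, 22:10–22:40.
Kira ∩ Quinn: 10:30–10:50, 11:40–12:50, 13:10–14:20.
Kira ∩ Quinn ∩ Tomás: 13:10–14:20.
Windows ≥ 20 min: 13:10–14:20.
Earliest such window starts at 13:10.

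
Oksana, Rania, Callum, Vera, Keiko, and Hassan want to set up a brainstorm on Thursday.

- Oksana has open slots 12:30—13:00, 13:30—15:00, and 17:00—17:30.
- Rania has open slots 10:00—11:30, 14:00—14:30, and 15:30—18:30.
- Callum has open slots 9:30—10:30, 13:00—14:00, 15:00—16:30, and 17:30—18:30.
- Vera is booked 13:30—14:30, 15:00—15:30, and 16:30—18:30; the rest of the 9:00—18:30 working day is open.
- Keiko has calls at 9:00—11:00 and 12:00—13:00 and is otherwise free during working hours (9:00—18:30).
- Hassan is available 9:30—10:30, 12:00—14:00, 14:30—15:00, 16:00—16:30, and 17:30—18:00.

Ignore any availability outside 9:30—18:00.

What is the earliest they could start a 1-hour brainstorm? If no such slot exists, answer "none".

Vera free within 09:00–18:30: 09:00–13:30, 14:30–15:00, 15:30–16:30.
Keiko free within 09:00–18:30: 11:00–12:00, 13:00–18:30.
Oksana ∩ Rania: 14:00–14:30, 17:00–17:30.
Oksana ∩ Rania ∩ Callum: (none).
Oksana ∩ Rania ∩ Callum ∩ Vera: (none).
Oksana ∩ Rania ∩ Callum ∩ Vera ∩ Keiko: (none).
Oksana ∩ Rania ∩ Callum ∩ Vera ∩ Keiko ∩ Hassan: (none).
Restricted to 09:30–18:00: (none).
Windows ≥ 60 min: (none).

none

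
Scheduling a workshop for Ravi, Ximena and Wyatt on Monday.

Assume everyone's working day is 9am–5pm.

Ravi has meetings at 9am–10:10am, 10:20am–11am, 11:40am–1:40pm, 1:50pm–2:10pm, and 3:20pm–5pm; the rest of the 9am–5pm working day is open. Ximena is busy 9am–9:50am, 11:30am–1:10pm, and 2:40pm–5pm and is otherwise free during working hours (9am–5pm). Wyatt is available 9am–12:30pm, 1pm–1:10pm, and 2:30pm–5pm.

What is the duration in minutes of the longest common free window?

Ravi free within 09:00–17:00: 10:10–10:20, 11:00–11:40, 13:40–13:50, 14:10–15:20.
Ximena free within 09:00–17:00: 09:50–11:30, 13:10–14:40.
Ravi ∩ Ximena: 10:10–10:20, 11:00–11:30, 13:40–13:50, 14:10–14:40.
Ravi ∩ Ximena ∩ Wyatt: 10:10–10:20, 11:00–11:30, 14:30–14:40.
Common window lengths: 10, 30, 10 min; longest is 30.

30 minutes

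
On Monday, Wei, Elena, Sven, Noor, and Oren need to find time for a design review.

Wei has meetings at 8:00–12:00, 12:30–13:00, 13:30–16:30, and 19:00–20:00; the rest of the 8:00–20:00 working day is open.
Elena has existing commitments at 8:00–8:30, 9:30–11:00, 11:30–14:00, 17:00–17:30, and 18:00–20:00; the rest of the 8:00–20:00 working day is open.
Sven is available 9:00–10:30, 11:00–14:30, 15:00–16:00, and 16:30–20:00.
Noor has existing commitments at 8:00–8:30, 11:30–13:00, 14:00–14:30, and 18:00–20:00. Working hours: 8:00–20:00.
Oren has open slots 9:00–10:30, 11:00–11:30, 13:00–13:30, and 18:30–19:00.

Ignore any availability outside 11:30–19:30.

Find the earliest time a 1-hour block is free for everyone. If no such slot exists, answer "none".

none

Wei free within 08:00–20:00: 12:00–12:30, 13:00–13:30, 16:30–19:00.
Elena free within 08:00–20:00: 08:30–09:30, 11:00–11:30, 14:00–17:00, 17:30–18:00.
Noor free within 08:00–20:00: 08:30–11:30, 13:00–14:00, 14:30–18:00.
Wei ∩ Elena: 16:30–17:00, 17:30–18:00.
Wei ∩ Elena ∩ Sven: 16:30–17:00, 17:30–18:00.
Wei ∩ Elena ∩ Sven ∩ Noor: 16:30–17:00, 17:30–18:00.
Wei ∩ Elena ∩ Sven ∩ Noor ∩ Oren: (none).
Restricted to 11:30–19:30: (none).
Windows ≥ 60 min: (none).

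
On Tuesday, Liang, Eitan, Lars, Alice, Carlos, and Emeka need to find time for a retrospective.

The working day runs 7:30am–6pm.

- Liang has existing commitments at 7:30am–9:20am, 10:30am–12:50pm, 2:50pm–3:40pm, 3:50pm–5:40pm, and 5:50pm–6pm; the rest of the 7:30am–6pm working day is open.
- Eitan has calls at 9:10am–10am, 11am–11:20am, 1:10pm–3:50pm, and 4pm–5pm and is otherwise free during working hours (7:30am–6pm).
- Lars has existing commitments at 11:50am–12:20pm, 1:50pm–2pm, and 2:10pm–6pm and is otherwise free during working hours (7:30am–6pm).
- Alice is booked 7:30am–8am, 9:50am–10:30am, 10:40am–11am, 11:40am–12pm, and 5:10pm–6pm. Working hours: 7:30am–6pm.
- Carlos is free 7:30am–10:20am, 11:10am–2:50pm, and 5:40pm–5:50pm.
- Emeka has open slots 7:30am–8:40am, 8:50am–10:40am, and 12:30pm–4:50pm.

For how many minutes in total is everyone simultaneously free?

20 minutes

Liang free within 07:30–18:00: 09:20–10:30, 12:50–14:50, 15:40–15:50, 17:40–17:50.
Eitan free within 07:30–18:00: 07:30–09:10, 10:00–11:00, 11:20–13:10, 15:50–16:00, 17:00–18:00.
Lars free within 07:30–18:00: 07:30–11:50, 12:20–13:50, 14:00–14:10.
Alice free within 07:30–18:00: 08:00–09:50, 10:30–10:40, 11:00–11:40, 12:00–17:10.
Liang ∩ Eitan: 10:00–10:30, 12:50–13:10, 17:40–17:50.
Liang ∩ Eitan ∩ Lars: 10:00–10:30, 12:50–13:10.
Liang ∩ Eitan ∩ Lars ∩ Alice: 12:50–13:10.
Liang ∩ Eitan ∩ Lars ∩ Alice ∩ Carlos: 12:50–13:10.
Liang ∩ Eitan ∩ Lars ∩ Alice ∩ Carlos ∩ Emeka: 12:50–13:10.
Total common minutes: 20.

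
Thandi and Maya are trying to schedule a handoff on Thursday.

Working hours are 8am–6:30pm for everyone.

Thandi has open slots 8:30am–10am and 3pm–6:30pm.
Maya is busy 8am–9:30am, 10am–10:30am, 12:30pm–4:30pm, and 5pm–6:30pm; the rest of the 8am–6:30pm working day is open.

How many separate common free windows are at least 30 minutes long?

2

Maya free within 08:00–18:30: 09:30–10:00, 10:30–12:30, 16:30–17:00.
Thandi ∩ Maya: 09:30–10:00, 16:30–17:00.
Windows ≥ 30 min: 09:30–10:00, 16:30–17:00.
That's 2 windows.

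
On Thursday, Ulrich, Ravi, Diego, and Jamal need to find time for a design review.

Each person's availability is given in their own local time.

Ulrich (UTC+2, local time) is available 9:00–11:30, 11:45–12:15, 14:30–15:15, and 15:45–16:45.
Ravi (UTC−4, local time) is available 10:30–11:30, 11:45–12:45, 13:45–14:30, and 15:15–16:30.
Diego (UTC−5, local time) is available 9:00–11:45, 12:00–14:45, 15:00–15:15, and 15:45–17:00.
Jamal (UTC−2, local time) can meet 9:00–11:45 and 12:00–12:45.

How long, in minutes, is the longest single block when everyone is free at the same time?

Ulrich → UTC: 07:00–09:30, 09:45–10:15, 12:30–13:15, 13:45–14:45.
Ravi → UTC: 14:30–15:30, 15:45–16:45, 17:45–18:30, 19:15–20:30.
Diego → UTC: 14:00–16:45, 17:00–19:45, 20:00–20:15, 20:45–22:00.
Jamal → UTC: 11:00–13:45, 14:00–14:45.
Ulrich ∩ Ravi: 14:30–14:45.
Ulrich ∩ Ravi ∩ Diego: 14:30–14:45.
Ulrich ∩ Ravi ∩ Diego ∩ Jamal: 14:30–14:45.
Single common window of 15 minutes.

15 minutes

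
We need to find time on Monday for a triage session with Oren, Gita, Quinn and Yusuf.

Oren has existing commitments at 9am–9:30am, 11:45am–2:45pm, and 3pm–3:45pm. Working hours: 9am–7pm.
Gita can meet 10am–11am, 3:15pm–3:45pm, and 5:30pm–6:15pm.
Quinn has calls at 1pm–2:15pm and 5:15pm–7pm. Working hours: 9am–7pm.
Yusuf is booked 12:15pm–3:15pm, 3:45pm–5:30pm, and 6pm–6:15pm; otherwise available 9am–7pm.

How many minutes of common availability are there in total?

60 minutes

Oren free within 09:00–19:00: 09:30–11:45, 14:45–15:00, 15:45–19:00.
Quinn free within 09:00–19:00: 09:00–13:00, 14:15–17:15.
Yusuf free within 09:00–19:00: 09:00–12:15, 15:15–15:45, 17:30–18:00, 18:15–19:00.
Oren ∩ Gita: 10:00–11:00, 17:30–18:15.
Oren ∩ Gita ∩ Quinn: 10:00–11:00.
Oren ∩ Gita ∩ Quinn ∩ Yusuf: 10:00–11:00.
Total common minutes: 60.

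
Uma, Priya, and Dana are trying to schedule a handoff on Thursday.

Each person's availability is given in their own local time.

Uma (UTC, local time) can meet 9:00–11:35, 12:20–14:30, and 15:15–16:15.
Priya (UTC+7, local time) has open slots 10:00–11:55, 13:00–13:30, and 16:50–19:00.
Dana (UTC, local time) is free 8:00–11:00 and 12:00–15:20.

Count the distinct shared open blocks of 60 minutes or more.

1

Uma → UTC: 09:00–11:35, 12:20–14:30, 15:15–16:15.
Priya → UTC: 03:00–04:55, 06:00–06:30, 09:50–12:00.
Dana → UTC: 08:00–11:00, 12:00–15:20.
Uma ∩ Priya: 09:50–11:35.
Uma ∩ Priya ∩ Dana: 09:50–11:00.
Windows ≥ 60 min: 09:50–11:00.
That's 1 window.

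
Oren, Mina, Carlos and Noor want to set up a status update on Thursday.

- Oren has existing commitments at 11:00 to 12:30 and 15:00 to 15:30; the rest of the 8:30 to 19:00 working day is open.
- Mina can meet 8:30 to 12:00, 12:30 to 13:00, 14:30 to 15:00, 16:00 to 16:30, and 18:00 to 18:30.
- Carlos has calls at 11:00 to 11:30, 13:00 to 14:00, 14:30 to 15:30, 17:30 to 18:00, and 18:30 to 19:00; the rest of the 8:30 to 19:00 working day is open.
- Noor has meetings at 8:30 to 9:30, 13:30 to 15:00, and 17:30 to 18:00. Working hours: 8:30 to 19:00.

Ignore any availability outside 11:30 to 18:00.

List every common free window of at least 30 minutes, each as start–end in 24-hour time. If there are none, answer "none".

12:30–13:00, 16:00–16:30

Oren free within 08:30–19:00: 08:30–11:00, 12:30–15:00, 15:30–19:00.
Carlos free within 08:30–19:00: 08:30–11:00, 11:30–13:00, 14:00–14:30, 15:30–17:30, 18:00–18:30.
Noor free within 08:30–19:00: 09:30–13:30, 15:00–17:30, 18:00–19:00.
Oren ∩ Mina: 08:30–11:00, 12:30–13:00, 14:30–15:00, 16:00–16:30, 18:00–18:30.
Oren ∩ Mina ∩ Carlos: 08:30–11:00, 12:30–13:00, 16:00–16:30, 18:00–18:30.
Oren ∩ Mina ∩ Carlos ∩ Noor: 09:30–11:00, 12:30–13:00, 16:00–16:30, 18:00–18:30.
Restricted to 11:30–18:00: 12:30–13:00, 16:00–16:30.
Windows ≥ 30 min: 12:30–13:00, 16:00–16:30.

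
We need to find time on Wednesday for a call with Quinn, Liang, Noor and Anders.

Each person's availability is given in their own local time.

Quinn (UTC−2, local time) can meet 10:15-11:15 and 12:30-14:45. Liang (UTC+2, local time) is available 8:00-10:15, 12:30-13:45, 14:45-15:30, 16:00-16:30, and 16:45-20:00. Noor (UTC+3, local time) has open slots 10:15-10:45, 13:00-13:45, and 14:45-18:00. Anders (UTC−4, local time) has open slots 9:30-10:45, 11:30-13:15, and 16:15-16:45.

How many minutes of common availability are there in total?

Quinn → UTC: 12:15–13:15, 14:30–16:45.
Liang → UTC: 06:00–08:15, 10:30–11:45, 12:45–13:30, 14:00–14:30, 14:45–18:00.
Noor → UTC: 07:15–07:45, 10:00–10:45, 11:45–15:00.
Anders → UTC: 13:30–14:45, 15:30–17:15, 20:15–20:45.
Quinn ∩ Liang: 12:45–13:15, 14:45–16:45.
Quinn ∩ Liang ∩ Noor: 12:45–13:15, 14:45–15:00.
Quinn ∩ Liang ∩ Noor ∩ Anders: (none).
Total common minutes: 0.

0 minutes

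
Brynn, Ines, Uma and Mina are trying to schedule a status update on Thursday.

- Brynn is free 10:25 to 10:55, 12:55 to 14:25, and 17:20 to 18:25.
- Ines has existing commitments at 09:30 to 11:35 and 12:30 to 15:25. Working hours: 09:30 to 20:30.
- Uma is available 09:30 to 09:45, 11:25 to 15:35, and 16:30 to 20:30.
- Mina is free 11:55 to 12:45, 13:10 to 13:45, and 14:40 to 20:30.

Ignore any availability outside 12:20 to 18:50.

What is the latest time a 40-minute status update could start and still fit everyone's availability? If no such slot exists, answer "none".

17:45

Ines free within 09:30–20:30: 11:35–12:30, 15:25–20:30.
Brynn ∩ Ines: 17:20–18:25.
Brynn ∩ Ines ∩ Uma: 17:20–18:25.
Brynn ∩ Ines ∩ Uma ∩ Mina: 17:20–18:25.
Restricted to 12:20–18:50: 17:20–18:25.
Windows ≥ 40 min: 17:20–18:25.
Latest start in the last window 17:20–18:25 is 18:25 − 40 min = 17:45.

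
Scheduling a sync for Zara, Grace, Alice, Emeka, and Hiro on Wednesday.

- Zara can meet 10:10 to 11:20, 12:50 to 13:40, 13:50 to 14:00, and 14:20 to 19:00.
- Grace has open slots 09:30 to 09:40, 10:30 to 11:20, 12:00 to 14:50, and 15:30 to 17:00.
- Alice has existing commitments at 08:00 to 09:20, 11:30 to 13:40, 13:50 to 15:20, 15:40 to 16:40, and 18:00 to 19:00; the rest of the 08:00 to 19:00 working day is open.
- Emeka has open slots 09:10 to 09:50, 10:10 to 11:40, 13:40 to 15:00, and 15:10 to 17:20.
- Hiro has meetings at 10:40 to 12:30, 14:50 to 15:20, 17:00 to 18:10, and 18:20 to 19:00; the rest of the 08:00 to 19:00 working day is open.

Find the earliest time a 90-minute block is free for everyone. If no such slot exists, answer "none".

none

Alice free within 08:00–19:00: 09:20–11:30, 13:40–13:50, 15:20–15:40, 16:40–18:00.
Hiro free within 08:00–19:00: 08:00–10:40, 12:30–14:50, 15:20–17:00, 18:10–18:20.
Zara ∩ Grace: 10:30–11:20, 12:50–13:40, 13:50–14:00, 14:20–14:50, 15:30–17:00.
Zara ∩ Grace ∩ Alice: 10:30–11:20, 15:30–15:40, 16:40–17:00.
Zara ∩ Grace ∩ Alice ∩ Emeka: 10:30–11:20, 15:30–15:40, 16:40–17:00.
Zara ∩ Grace ∩ Alice ∩ Emeka ∩ Hiro: 10:30–10:40, 15:30–15:40, 16:40–17:00.
Windows ≥ 90 min: (none).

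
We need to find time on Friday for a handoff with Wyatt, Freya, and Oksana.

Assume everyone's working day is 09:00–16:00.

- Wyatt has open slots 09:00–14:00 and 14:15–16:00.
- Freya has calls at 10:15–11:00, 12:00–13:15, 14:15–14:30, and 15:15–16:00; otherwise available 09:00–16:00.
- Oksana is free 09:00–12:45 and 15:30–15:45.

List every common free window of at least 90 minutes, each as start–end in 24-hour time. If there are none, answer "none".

Freya free within 09:00–16:00: 09:00–10:15, 11:00–12:00, 13:15–14:15, 14:30–15:15.
Wyatt ∩ Freya: 09:00–10:15, 11:00–12:00, 13:15–14:00, 14:30–15:15.
Wyatt ∩ Freya ∩ Oksana: 09:00–10:15, 11:00–12:00.
Windows ≥ 90 min: (none).

none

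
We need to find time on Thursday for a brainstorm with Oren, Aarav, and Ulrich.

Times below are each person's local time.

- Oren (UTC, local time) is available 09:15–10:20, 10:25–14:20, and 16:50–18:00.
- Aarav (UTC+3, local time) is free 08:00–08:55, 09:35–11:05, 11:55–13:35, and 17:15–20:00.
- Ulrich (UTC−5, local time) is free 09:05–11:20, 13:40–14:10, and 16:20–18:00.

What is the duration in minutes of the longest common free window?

Oren → UTC: 09:15–10:20, 10:25–14:20, 16:50–18:00.
Aarav → UTC: 05:00–05:55, 06:35–08:05, 08:55–10:35, 14:15–17:00.
Ulrich → UTC: 14:05–16:20, 18:40–19:10, 21:20–23:00.
Oren ∩ Aarav: 09:15–10:20, 10:25–10:35, 14:15–14:20, 16:50–17:00.
Oren ∩ Aarav ∩ Ulrich: 14:15–14:20.
Single common window of 5 minutes.

5 minutes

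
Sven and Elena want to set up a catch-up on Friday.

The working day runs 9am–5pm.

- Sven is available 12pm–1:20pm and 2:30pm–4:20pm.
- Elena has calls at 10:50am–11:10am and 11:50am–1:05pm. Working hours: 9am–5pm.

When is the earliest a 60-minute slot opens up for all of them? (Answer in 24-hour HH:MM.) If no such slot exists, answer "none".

Elena free within 09:00–17:00: 09:00–10:50, 11:10–11:50, 13:05–17:00.
Sven ∩ Elena: 13:05–13:20, 14:30–16:20.
Windows ≥ 60 min: 14:30–16:20.
Earliest such window starts at 14:30.

14:30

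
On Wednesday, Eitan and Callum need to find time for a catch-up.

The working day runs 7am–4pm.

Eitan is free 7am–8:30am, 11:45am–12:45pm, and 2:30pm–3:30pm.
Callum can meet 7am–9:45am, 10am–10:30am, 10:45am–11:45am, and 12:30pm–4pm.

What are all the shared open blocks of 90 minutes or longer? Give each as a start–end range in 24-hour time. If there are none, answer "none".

Eitan ∩ Callum: 07:00–08:30, 12:30–12:45, 14:30–15:30.
Windows ≥ 90 min: 07:00–08:30.

07:00–08:30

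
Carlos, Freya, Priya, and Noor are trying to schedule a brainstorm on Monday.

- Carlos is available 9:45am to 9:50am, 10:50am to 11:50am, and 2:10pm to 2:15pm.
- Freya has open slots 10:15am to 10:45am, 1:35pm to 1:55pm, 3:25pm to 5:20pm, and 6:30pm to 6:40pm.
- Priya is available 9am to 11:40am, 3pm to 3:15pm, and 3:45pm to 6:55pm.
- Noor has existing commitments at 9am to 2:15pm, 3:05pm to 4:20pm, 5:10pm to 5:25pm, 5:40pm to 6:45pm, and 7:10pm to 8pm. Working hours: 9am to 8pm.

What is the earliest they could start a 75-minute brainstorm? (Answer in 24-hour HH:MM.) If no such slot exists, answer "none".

none

Noor free within 09:00–20:00: 14:15–15:05, 16:20–17:10, 17:25–17:40, 18:45–19:10.
Carlos ∩ Freya: (none).
Carlos ∩ Freya ∩ Priya: (none).
Carlos ∩ Freya ∩ Priya ∩ Noor: (none).
Windows ≥ 75 min: (none).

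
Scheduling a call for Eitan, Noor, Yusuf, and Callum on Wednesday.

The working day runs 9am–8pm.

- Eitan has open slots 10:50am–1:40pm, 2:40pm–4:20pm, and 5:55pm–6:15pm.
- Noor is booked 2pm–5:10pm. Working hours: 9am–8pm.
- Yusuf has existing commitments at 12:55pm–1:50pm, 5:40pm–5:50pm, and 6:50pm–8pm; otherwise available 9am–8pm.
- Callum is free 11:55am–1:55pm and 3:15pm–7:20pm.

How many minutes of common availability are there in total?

80 minutes

Noor free within 09:00–20:00: 09:00–14:00, 17:10–20:00.
Yusuf free within 09:00–20:00: 09:00–12:55, 13:50–17:40, 17:50–18:50.
Eitan ∩ Noor: 10:50–13:40, 17:55–18:15.
Eitan ∩ Noor ∩ Yusuf: 10:50–12:55, 17:55–18:15.
Eitan ∩ Noor ∩ Yusuf ∩ Callum: 11:55–12:55, 17:55–18:15.
Total common minutes: 60 + 20 = 80.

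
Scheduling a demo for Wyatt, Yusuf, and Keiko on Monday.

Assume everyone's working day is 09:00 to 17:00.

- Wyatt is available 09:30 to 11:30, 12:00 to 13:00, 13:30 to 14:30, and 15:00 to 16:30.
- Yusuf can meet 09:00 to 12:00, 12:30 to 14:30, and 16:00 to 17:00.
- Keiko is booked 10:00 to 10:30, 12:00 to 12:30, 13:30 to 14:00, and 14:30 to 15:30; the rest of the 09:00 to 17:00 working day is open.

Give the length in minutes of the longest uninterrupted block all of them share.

60 minutes

Keiko free within 09:00–17:00: 09:00–10:00, 10:30–12:00, 12:30–13:30, 14:00–14:30, 15:30–17:00.
Wyatt ∩ Yusuf: 09:30–11:30, 12:30–13:00, 13:30–14:30, 16:00–16:30.
Wyatt ∩ Yusuf ∩ Keiko: 09:30–10:00, 10:30–11:30, 12:30–13:00, 14:00–14:30, 16:00–16:30.
Common window lengths: 30, 60, 30, 30, 30 min; longest is 60.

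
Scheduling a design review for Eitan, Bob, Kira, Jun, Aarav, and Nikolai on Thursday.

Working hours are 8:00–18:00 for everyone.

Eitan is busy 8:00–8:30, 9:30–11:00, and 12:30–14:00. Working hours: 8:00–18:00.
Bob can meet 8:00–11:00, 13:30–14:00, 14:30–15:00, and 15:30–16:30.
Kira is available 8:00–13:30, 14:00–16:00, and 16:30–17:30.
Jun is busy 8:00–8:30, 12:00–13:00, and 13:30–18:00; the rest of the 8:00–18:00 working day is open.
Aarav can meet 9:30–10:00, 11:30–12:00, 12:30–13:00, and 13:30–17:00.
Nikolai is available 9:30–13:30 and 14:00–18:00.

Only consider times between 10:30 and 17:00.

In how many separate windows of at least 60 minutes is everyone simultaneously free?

Eitan free within 08:00–18:00: 08:30–09:30, 11:00–12:30, 14:00–18:00.
Jun free within 08:00–18:00: 08:30–12:00, 13:00–13:30.
Eitan ∩ Bob: 08:30–09:30, 14:30–15:00, 15:30–16:30.
Eitan ∩ Bob ∩ Kira: 08:30–09:30, 14:30–15:00, 15:30–16:00.
Eitan ∩ Bob ∩ Kira ∩ Jun: 08:30–09:30.
Eitan ∩ Bob ∩ Kira ∩ Jun ∩ Aarav: (none).
Eitan ∩ Bob ∩ Kira ∩ Jun ∩ Aarav ∩ Nikolai: (none).
Restricted to 10:30–17:00: (none).
Windows ≥ 60 min: (none).
That's 0 windows.

0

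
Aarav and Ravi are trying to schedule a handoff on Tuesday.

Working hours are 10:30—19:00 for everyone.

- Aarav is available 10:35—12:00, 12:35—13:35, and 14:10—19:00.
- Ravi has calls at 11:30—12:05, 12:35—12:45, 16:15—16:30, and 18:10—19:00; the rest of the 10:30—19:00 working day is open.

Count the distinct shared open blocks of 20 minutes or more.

4

Ravi free within 10:30–19:00: 10:30–11:30, 12:05–12:35, 12:45–16:15, 16:30–18:10.
Aarav ∩ Ravi: 10:35–11:30, 12:45–13:35, 14:10–16:15, 16:30–18:10.
Windows ≥ 20 min: 10:35–11:30, 12:45–13:35, 14:10–16:15, 16:30–18:10.
That's 4 windows.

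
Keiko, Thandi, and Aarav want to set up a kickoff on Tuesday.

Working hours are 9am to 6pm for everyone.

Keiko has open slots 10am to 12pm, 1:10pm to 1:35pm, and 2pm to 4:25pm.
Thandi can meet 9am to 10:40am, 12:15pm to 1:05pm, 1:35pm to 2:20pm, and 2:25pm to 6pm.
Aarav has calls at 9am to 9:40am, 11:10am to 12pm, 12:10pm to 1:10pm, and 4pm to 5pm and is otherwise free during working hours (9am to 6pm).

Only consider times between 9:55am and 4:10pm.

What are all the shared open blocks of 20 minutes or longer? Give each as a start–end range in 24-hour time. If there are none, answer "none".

Aarav free within 09:00–18:00: 09:40–11:10, 12:00–12:10, 13:10–16:00, 17:00–18:00.
Keiko ∩ Thandi: 10:00–10:40, 14:00–14:20, 14:25–16:25.
Keiko ∩ Thandi ∩ Aarav: 10:00–10:40, 14:00–14:20, 14:25–16:00.
Restricted to 09:55–16:10: 10:00–10:40, 14:00–14:20, 14:25–16:00.
Windows ≥ 20 min: 10:00–10:40, 14:00–14:20, 14:25–16:00.

10:00–10:40, 14:00–14:20, 14:25–16:00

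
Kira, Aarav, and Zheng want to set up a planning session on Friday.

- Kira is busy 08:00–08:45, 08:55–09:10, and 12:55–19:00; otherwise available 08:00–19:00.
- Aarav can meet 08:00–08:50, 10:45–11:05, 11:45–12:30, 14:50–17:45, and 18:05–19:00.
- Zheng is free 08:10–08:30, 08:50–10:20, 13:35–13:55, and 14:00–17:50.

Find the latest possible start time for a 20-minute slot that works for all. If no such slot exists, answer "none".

Kira free within 08:00–19:00: 08:45–08:55, 09:10–12:55.
Kira ∩ Aarav: 08:45–08:50, 10:45–11:05, 11:45–12:30.
Kira ∩ Aarav ∩ Zheng: (none).
Windows ≥ 20 min: (none).

none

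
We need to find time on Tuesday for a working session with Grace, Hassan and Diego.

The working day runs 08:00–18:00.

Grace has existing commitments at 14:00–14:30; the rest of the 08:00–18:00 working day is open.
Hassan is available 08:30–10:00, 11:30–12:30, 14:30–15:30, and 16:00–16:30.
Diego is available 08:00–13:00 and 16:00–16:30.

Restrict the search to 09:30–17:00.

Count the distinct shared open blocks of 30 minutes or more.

3

Grace free within 08:00–18:00: 08:00–14:00, 14:30–18:00.
Grace ∩ Hassan: 08:30–10:00, 11:30–12:30, 14:30–15:30, 16:00–16:30.
Grace ∩ Hassan ∩ Diego: 08:30–10:00, 11:30–12:30, 16:00–16:30.
Restricted to 09:30–17:00: 09:30–10:00, 11:30–12:30, 16:00–16:30.
Windows ≥ 30 min: 09:30–10:00, 11:30–12:30, 16:00–16:30.
That's 3 windows.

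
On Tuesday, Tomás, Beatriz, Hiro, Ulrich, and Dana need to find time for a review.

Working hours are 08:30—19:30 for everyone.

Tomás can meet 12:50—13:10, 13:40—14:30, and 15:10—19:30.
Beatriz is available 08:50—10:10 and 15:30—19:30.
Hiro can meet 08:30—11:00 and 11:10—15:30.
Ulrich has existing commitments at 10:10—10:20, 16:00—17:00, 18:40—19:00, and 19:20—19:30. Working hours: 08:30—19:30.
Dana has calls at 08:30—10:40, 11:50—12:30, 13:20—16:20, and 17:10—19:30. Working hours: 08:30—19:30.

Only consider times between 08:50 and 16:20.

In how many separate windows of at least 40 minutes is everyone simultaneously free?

0

Ulrich free within 08:30–19:30: 08:30–10:10, 10:20–16:00, 17:00–18:40, 19:00–19:20.
Dana free within 08:30–19:30: 10:40–11:50, 12:30–13:20, 16:20–17:10.
Tomás ∩ Beatriz: 15:30–19:30.
Tomás ∩ Beatriz ∩ Hiro: (none).
Tomás ∩ Beatriz ∩ Hiro ∩ Ulrich: (none).
Tomás ∩ Beatriz ∩ Hiro ∩ Ulrich ∩ Dana: (none).
Restricted to 08:50–16:20: (none).
Windows ≥ 40 min: (none).
That's 0 windows.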